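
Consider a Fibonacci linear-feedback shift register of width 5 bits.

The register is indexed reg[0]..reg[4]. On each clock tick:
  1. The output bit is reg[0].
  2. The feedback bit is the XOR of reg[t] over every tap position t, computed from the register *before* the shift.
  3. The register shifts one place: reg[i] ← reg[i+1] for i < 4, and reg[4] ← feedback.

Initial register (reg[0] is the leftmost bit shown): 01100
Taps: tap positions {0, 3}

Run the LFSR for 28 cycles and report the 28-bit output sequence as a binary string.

step | reg (before) | out | fb
   0 | 01100 | 0 | 0
   1 | 11000 | 1 | 1
   2 | 10001 | 1 | 1
   3 | 00011 | 0 | 1
   4 | 00111 | 0 | 1
   5 | 01111 | 0 | 1
   6 | 11111 | 1 | 0
   7 | 11110 | 1 | 0
   8 | 11100 | 1 | 1
   9 | 11001 | 1 | 1
  10 | 10011 | 1 | 0
  11 | 00110 | 0 | 1
  12 | 01101 | 0 | 0
  13 | 11010 | 1 | 0
  14 | 10100 | 1 | 1
  15 | 01001 | 0 | 0
  16 | 10010 | 1 | 0
  17 | 00100 | 0 | 0
  18 | 01000 | 0 | 0
  19 | 10000 | 1 | 1
  20 | 00001 | 0 | 0
  21 | 00010 | 0 | 1
  22 | 00101 | 0 | 0
  23 | 01010 | 0 | 1
  24 | 10101 | 1 | 1
  25 | 01011 | 0 | 1
  26 | 10111 | 1 | 0
  27 | 01110 | 0 | 1

0110001111100110100100001010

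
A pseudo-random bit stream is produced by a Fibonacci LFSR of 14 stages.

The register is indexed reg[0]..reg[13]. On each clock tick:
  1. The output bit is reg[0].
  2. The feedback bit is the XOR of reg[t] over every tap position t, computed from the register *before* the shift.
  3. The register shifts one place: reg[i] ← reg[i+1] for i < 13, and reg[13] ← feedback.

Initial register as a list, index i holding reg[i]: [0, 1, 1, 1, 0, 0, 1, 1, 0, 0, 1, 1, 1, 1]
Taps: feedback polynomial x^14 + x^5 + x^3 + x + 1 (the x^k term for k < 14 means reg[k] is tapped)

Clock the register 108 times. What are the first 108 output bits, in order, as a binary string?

k : reg_k → out_k, fb_k
0: 01110011001111 → 0, fb=0
1: 11100110011110 → 1, fb=1
2: 11001100111101 → 1, fb=1
3: 10011001111011 → 1, fb=0
4: 00110011110110 → 0, fb=1
5: 01100111101101 → 0, fb=0
6: 11001111011010 → 1, fb=1
7: 10011110110101 → 1, fb=1
8: 00111101101011 → 0, fb=0
9: 01111011010110 → 0, fb=0
10: 11110110101100 → 1, fb=0
11: 11101101011000 → 1, fb=1
12: 11011010110001 → 1, fb=1
13: 10110101100011 → 1, fb=1
14: 01101011000111 → 0, fb=1
15: 11010110001111 → 1, fb=0
16: 10101100011110 → 1, fb=0
17: 01011000111100 → 0, fb=0
18: 10110001111000 → 1, fb=0
19: 01100011110000 → 0, fb=1
20: 11000111100001 → 1, fb=1
21: 10001111000011 → 1, fb=0
22: 00011110000110 → 0, fb=0
23: 00111100001100 → 0, fb=0
24: 01111000011000 → 0, fb=0
25: 11110000110000 → 1, fb=1
26: 11100001100001 → 1, fb=0
27: 11000011000010 → 1, fb=0
28: 10000110000100 → 1, fb=0
29: 00001100001000 → 0, fb=1
30: 00011000010001 → 0, fb=1
31: 00110000100011 → 0, fb=1
32: 01100001000111 → 0, fb=1
33: 11000010001111 → 1, fb=0
34: 10000100011110 → 1, fb=0
35: 00001000111100 → 0, fb=0
36: 00010001111000 → 0, fb=1
37: 00100011110001 → 0, fb=0
38: 01000111100010 → 0, fb=0
39: 10001111000100 → 1, fb=0
40: 00011110001000 → 0, fb=0
41: 00111100010000 → 0, fb=0
42: 01111000100000 → 0, fb=0
43: 11110001000000 → 1, fb=1
44: 11100010000001 → 1, fb=0
45: 11000100000010 → 1, fb=1
46: 10001000000101 → 1, fb=1
47: 00010000001011 → 0, fb=1
48: 00100000010111 → 0, fb=0
49: 01000000101110 → 0, fb=1
50: 10000001011101 → 1, fb=1
51: 00000010111011 → 0, fb=0
52: 00000101110110 → 0, fb=1
53: 00001011101101 → 0, fb=0
54: 00010111011010 → 0, fb=0
55: 00101110110100 → 0, fb=1
56: 01011101101001 → 0, fb=1
57: 10111011010011 → 1, fb=0
58: 01110110100110 → 0, fb=1
59: 11101101001101 → 1, fb=1
60: 11011010011011 → 1, fb=1
61: 10110100110111 → 1, fb=1
62: 01101001101111 → 0, fb=1
63: 11010011011111 → 1, fb=1
64: 10100110111111 → 1, fb=0
65: 01001101111110 → 0, fb=0
66: 10011011111100 → 1, fb=0
67: 00110111111000 → 0, fb=0
68: 01101111110000 → 0, fb=0
69: 11011111100000 → 1, fb=0
70: 10111111000000 → 1, fb=1
71: 01111110000001 → 0, fb=1
72: 11111100000011 → 1, fb=0
73: 11111000000110 → 1, fb=1
74: 11110000001101 → 1, fb=1
75: 11100000011011 → 1, fb=0
76: 11000000110110 → 1, fb=0
77: 10000001101100 → 1, fb=1
78: 00000011011001 → 0, fb=0
79: 00000110110010 → 0, fb=1
80: 00001101100101 → 0, fb=1
81: 00011011001011 → 0, fb=1
82: 00110110010111 → 0, fb=0
83: 01101100101110 → 0, fb=0
84: 11011001011100 → 1, fb=1
85: 10110010111001 → 1, fb=0
86: 01100101110010 → 0, fb=0
87: 11001011100100 → 1, fb=0
88: 10010111001000 → 1, fb=1
89: 00101110010001 → 0, fb=1
90: 01011100100011 → 0, fb=1
91: 10111001000111 → 1, fb=0
92: 01110010001110 → 0, fb=0
93: 11100100011100 → 1, fb=1
94: 11001000111001 → 1, fb=0
95: 10010001110010 → 1, fb=0
96: 00100011100100 → 0, fb=0
97: 01000111001000 → 0, fb=0
98: 10001110010000 → 1, fb=0
99: 00011100100000 → 0, fb=0
100: 00111001000000 → 0, fb=1
101: 01110010000001 → 0, fb=0
102: 11100100000010 → 1, fb=1
103: 11001000000101 → 1, fb=0
104: 10010000001010 → 1, fb=0
105: 00100000010100 → 0, fb=0
106: 01000000101000 → 0, fb=1
107: 10000001010001 → 1, fb=1

011100110011110110101100011110000110000100011110001000000101110110100110111111000000110110010111001000111001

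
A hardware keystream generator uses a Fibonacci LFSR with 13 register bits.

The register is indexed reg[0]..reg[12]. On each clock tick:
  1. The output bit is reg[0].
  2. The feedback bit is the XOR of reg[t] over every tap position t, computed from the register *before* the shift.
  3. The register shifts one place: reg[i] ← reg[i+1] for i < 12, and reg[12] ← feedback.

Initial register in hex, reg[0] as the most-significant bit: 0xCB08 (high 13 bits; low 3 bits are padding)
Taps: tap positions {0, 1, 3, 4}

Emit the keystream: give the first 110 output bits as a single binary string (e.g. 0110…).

tick  register→output (feedback)
  0  1100101100001→1 (1)
  1  1001011000011→1 (0)
  2  0010110000110→0 (1)
  3  0101100001101→0 (1)
  4  1011000011011→1 (0)
  5  0110000110110→0 (1)
  6  1100001101101→1 (0)
  7  1000011011010→1 (1)
  8  0000110110101→0 (1)
  9  0001101101011→0 (0)
 10  0011011010110→0 (1)
 11  0110110101101→0 (0)
 12  1101101011010→1 (0)
 13  1011010110100→1 (0)
 14  0110101101000→0 (0)
 15  1101011010000→1 (1)
 16  1010110100001→1 (0)
 17  0101101000010→0 (1)
 18  1011010000101→1 (0)
 19  0110100001010→0 (0)
 20  1101000010100→1 (1)
 21  1010000101001→1 (1)
 22  0100001010011→0 (1)
 23  1000010100111→1 (1)
 24  0000101001111→0 (1)
 25  0001010011111→0 (1)
 26  0010100111111→0 (1)
 27  0101001111111→0 (0)
 28  1010011111110→1 (1)
 29  0100111111101→0 (0)
 30  1001111111010→1 (1)
 31  0011111110101→0 (0)
 32  0111111101010→0 (1)
 33  1111111010101→1 (0)
 34  1111110101010→1 (0)
 35  1111101010100→1 (0)
 36  1111010101000→1 (1)
 37  1110101010001→1 (1)
 38  1101010100011→1 (1)
 39  1010101000111→1 (0)
 40  0101010001110→0 (0)
 41  1010100011100→1 (0)
 42  0101000111000→0 (0)
 43  1010001110000→1 (1)
 44  0100011100001→0 (1)
 45  1000111000011→1 (0)
 46  0001110000110→0 (0)
 47  0011100001100→0 (0)
 48  0111000011000→0 (0)
 49  1110000110000→1 (0)
 50  1100001100000→1 (0)
 51  1000011000000→1 (1)
 52  0000110000001→0 (1)
 53  0001100000011→0 (0)
 54  0011000000110→0 (1)
 55  0110000001101→0 (1)
 56  1100000011011→1 (0)
 57  1000000110110→1 (1)
 58  0000001101101→0 (0)
 59  0000011011010→0 (0)
 60  0000110110100→0 (1)
 61  0001101101001→0 (0)
 62  0011011010010→0 (1)
 63  0110110100101→0 (0)
 64  1101101001010→1 (0)
 65  1011010010100→1 (0)
 66  0110100101000→0 (0)
 67  1101001010000→1 (1)
 68  1010010100001→1 (1)
 69  0100101000011→0 (0)
 70  1001010000110→1 (0)
 71  0010100001100→0 (1)
 72  0101000011001→0 (0)
 73  1010000110010→1 (1)
 74  0100001100101→0 (1)
 75  1000011001011→1 (1)
 76  0000110010111→0 (1)
 77  0001100101111→0 (0)
 78  0011001011110→0 (1)
 79  0110010111101→0 (1)
 80  1100101111011→1 (1)
 81  1001011110111→1 (0)
 82  0010111101110→0 (1)
 83  0101111011101→0 (1)
 84  1011110111011→1 (1)
 85  0111101110111→0 (1)
 86  1111011101111→1 (1)
 87  1110111011111→1 (1)
 88  1101110111111→1 (0)
 89  1011101111110→1 (1)
 90  0111011111101→0 (0)
 91  1110111111010→1 (1)
 92  1101111110101→1 (0)
 93  1011111101010→1 (1)
 94  0111111010101→0 (1)
 95  1111110101011→1 (0)
 96  1111101010110→1 (0)
 97  1111010101100→1 (1)
 98  1110101011001→1 (1)
 99  1101010110011→1 (1)
100  1010101100111→1 (0)
101  0101011001110→0 (0)
102  1010110011100→1 (0)
103  0101100111000→0 (1)
104  1011001110001→1 (0)
105  0110011100010→0 (1)
106  1100111000101→1 (1)
107  1001110001011→1 (1)
108  0011100010111→0 (0)
109  0111000101110→0 (0)

11001011000011011010110100001010011111110101010001110000110000001101101001010000110010111101110111111010101100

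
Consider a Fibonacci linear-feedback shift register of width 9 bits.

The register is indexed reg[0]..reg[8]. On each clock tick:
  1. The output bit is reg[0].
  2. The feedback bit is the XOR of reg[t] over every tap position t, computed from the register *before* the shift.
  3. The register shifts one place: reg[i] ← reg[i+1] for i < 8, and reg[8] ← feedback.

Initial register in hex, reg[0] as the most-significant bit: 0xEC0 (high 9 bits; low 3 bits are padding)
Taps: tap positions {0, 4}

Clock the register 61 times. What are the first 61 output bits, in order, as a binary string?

1110110000010110101111101010101000000101001010111100101110111

k : reg_k → out_k, fb_k
0: 111011000 → 1, fb=0
1: 110110000 → 1, fb=0
2: 101100000 → 1, fb=1
3: 011000001 → 0, fb=0
4: 110000010 → 1, fb=1
5: 100000101 → 1, fb=1
6: 000001011 → 0, fb=0
7: 000010110 → 0, fb=1
8: 000101101 → 0, fb=0
9: 001011010 → 0, fb=1
10: 010110101 → 0, fb=1
11: 101101011 → 1, fb=1
12: 011010111 → 0, fb=1
13: 110101111 → 1, fb=1
14: 101011111 → 1, fb=0
15: 010111110 → 0, fb=1
16: 101111101 → 1, fb=0
17: 011111010 → 0, fb=1
18: 111110101 → 1, fb=0
19: 111101010 → 1, fb=1
20: 111010101 → 1, fb=0
21: 110101010 → 1, fb=1
22: 101010101 → 1, fb=0
23: 010101010 → 0, fb=0
24: 101010100 → 1, fb=0
25: 010101000 → 0, fb=0
26: 101010000 → 1, fb=0
27: 010100000 → 0, fb=0
28: 101000000 → 1, fb=1
29: 010000001 → 0, fb=0
30: 100000010 → 1, fb=1
31: 000000101 → 0, fb=0
32: 000001010 → 0, fb=0
33: 000010100 → 0, fb=1
34: 000101001 → 0, fb=0
35: 001010010 → 0, fb=1
36: 010100101 → 0, fb=0
37: 101001010 → 1, fb=1
38: 010010101 → 0, fb=1
39: 100101011 → 1, fb=1
40: 001010111 → 0, fb=1
41: 010101111 → 0, fb=0
42: 101011110 → 1, fb=0
43: 010111100 → 0, fb=1
44: 101111001 → 1, fb=0
45: 011110010 → 0, fb=1
46: 111100101 → 1, fb=1
47: 111001011 → 1, fb=1
48: 110010111 → 1, fb=0
49: 100101110 → 1, fb=1
50: 001011101 → 0, fb=1
51: 010111011 → 0, fb=1
52: 101110111 → 1, fb=0
53: 011101110 → 0, fb=0
54: 111011100 → 1, fb=0
55: 110111000 → 1, fb=0
56: 101110000 → 1, fb=0
57: 011100000 → 0, fb=0
58: 111000000 → 1, fb=1
59: 110000001 → 1, fb=1
60: 100000011 → 1, fb=1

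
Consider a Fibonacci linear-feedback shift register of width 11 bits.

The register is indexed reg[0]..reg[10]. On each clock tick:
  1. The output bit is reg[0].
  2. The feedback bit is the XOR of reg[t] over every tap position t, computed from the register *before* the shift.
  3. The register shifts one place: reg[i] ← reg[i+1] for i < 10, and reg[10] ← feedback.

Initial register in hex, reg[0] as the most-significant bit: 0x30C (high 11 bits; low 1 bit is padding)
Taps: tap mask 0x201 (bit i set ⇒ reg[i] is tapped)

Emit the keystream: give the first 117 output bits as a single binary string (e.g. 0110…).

001100001101001010110111101110001100011010110101101110001001001111101000011001000000111101010100110111011110001101100

tick  register→output (feedback)
  0  00110000110→0 (1)
  1  01100001101→0 (0)
  2  11000011010→1 (0)
  3  10000110100→1 (1)
  4  00001101001→0 (0)
  5  00011010010→0 (1)
  6  00110100101→0 (0)
  7  01101001010→0 (1)
  8  11010010101→1 (1)
  9  10100101011→1 (0)
 10  01001010110→0 (1)
 11  10010101101→1 (1)
 12  00101011011→0 (1)
 13  01010110111→0 (1)
 14  10101101111→1 (0)
 15  01011011110→0 (1)
 16  10110111101→1 (1)
 17  01101111011→0 (1)
 18  11011110111→1 (0)
 19  10111101110→1 (0)
 20  01111011100→0 (0)
 21  11110111000→1 (1)
 22  11101110001→1 (1)
 23  11011100011→1 (0)
 24  10111000110→1 (0)
 25  01110001100→0 (0)
 26  11100011000→1 (1)
 27  11000110001→1 (1)
 28  10001100011→1 (0)
 29  00011000110→0 (1)
 30  00110001101→0 (0)
 31  01100011010→0 (1)
 32  11000110101→1 (1)
 33  10001101011→1 (0)
 34  00011010110→0 (1)
 35  00110101101→0 (0)
 36  01101011010→0 (1)
 37  11010110101→1 (1)
 38  10101101011→1 (0)
 39  01011010110→0 (1)
 40  10110101101→1 (1)
 41  01101011011→0 (1)
 42  11010110111→1 (0)
 43  10101101110→1 (0)
 44  01011011100→0 (0)
 45  10110111000→1 (1)
 46  01101110001→0 (0)
 47  11011100010→1 (0)
 48  10111000100→1 (1)
 49  01110001001→0 (0)
 50  11100010010→1 (0)
 51  11000100100→1 (1)
 52  10001001001→1 (1)
 53  00010010011→0 (1)
 54  00100100111→0 (1)
 55  01001001111→0 (1)
 56  10010011111→1 (0)
 57  00100111110→0 (1)
 58  01001111101→0 (0)
 59  10011111010→1 (0)
 60  00111110100→0 (0)
 61  01111101000→0 (0)
 62  11111010000→1 (1)
 63  11110100001→1 (1)
 64  11101000011→1 (0)
 65  11010000110→1 (0)
 66  10100001100→1 (1)
 67  01000011001→0 (0)
 68  10000110010→1 (0)
 69  00001100100→0 (0)
 70  00011001000→0 (0)
 71  00110010000→0 (0)
 72  01100100000→0 (0)
 73  11001000000→1 (1)
 74  10010000001→1 (1)
 75  00100000011→0 (1)
 76  01000000111→0 (1)
 77  10000001111→1 (0)
 78  00000011110→0 (1)
 79  00000111101→0 (0)
 80  00001111010→0 (1)
 81  00011110101→0 (0)
 82  00111101010→0 (1)
 83  01111010101→0 (0)
 84  11110101010→1 (0)
 85  11101010100→1 (1)
 86  11010101001→1 (1)
 87  10101010011→1 (0)
 88  01010100110→0 (1)
 89  10101001101→1 (1)
 90  01010011011→0 (1)
 91  10100110111→1 (0)
 92  01001101110→0 (1)
 93  10011011101→1 (1)
 94  00110111011→0 (1)
 95  01101110111→0 (1)
 96  11011101111→1 (0)
 97  10111011110→1 (0)
 98  01110111100→0 (0)
 99  11101111000→1 (1)
100  11011110001→1 (1)
101  10111100011→1 (0)
102  01111000110→0 (1)
103  11110001101→1 (1)
104  11100011011→1 (0)
105  11000110110→1 (0)
106  10001101100→1 (1)
107  00011011001→0 (0)
108  00110110010→0 (1)
109  01101100101→0 (0)
110  11011001010→1 (0)
111  10110010100→1 (1)
112  01100101001→0 (0)
113  11001010010→1 (0)
114  10010100100→1 (1)
115  00101001001→0 (0)
116  01010010010→0 (1)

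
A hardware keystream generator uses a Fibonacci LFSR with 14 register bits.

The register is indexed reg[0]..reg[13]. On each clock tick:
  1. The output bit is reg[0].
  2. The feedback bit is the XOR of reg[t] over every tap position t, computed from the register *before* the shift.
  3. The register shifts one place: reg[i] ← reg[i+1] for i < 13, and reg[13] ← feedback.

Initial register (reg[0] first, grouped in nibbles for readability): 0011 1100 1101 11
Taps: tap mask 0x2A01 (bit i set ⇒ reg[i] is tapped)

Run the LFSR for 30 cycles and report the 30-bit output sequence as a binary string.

k : reg_k → out_k, fb_k
0: 00111100110111 → 0, fb=1
1: 01111001101111 → 0, fb=0
2: 11110011011110 → 1, fb=1
3: 11100110111101 → 1, fb=0
4: 11001101111010 → 1, fb=0
5: 10011011110100 → 1, fb=1
6: 00110111101001 → 0, fb=1
7: 01101111010011 → 0, fb=0
8: 11011110100110 → 1, fb=0
9: 10111101001100 → 1, fb=0
10: 01111010011000 → 0, fb=1
11: 11110100110001 → 1, fb=1
12: 11101001100011 → 1, fb=0
13: 11010011000110 → 1, fb=0
14: 10100110001100 → 1, fb=0
15: 01001100011000 → 0, fb=1
16: 10011000110001 → 1, fb=1
17: 00110001100011 → 0, fb=1
18: 01100011000111 → 0, fb=0
19: 11000110001110 → 1, fb=0
20: 10001100011100 → 1, fb=1
21: 00011000111001 → 0, fb=0
22: 00110001110010 → 0, fb=1
23: 01100011100101 → 0, fb=0
24: 11000111001010 → 1, fb=1
25: 10001110010101 → 1, fb=0
26: 00011100101010 → 0, fb=0
27: 00111001010100 → 0, fb=0
28: 01110010101000 → 0, fb=0
29: 11100101010000 → 1, fb=0

001111001101111010011000110001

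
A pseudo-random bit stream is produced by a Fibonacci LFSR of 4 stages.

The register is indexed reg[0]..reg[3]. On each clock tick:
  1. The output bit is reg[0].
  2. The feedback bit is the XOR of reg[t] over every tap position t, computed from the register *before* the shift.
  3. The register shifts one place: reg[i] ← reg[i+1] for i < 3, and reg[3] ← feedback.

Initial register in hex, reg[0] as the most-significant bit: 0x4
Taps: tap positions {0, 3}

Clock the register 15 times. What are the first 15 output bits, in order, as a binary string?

k : reg_k → out_k, fb_k
0: 0100 → 0, fb=0
1: 1000 → 1, fb=1
2: 0001 → 0, fb=1
3: 0011 → 0, fb=1
4: 0111 → 0, fb=1
5: 1111 → 1, fb=0
6: 1110 → 1, fb=1
7: 1101 → 1, fb=0
8: 1010 → 1, fb=1
9: 0101 → 0, fb=1
10: 1011 → 1, fb=0
11: 0110 → 0, fb=0
12: 1100 → 1, fb=1
13: 1001 → 1, fb=0
14: 0010 → 0, fb=0

010001111010110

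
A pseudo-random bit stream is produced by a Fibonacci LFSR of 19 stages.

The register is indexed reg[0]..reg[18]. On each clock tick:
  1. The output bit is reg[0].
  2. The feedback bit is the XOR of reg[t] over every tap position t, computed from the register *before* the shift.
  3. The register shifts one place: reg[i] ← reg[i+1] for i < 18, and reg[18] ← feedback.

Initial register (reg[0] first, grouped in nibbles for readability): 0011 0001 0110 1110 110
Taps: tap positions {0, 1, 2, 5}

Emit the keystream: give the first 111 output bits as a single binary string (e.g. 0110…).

k : reg_k → out_k, fb_k
0: 0011000101101110110 → 0, fb=1
1: 0110001011011101101 → 0, fb=0
2: 1100010110111011010 → 1, fb=1
3: 1000101101110110101 → 1, fb=1
4: 0001011011101101011 → 0, fb=1
5: 0010110111011010111 → 0, fb=0
6: 0101101110110101110 → 0, fb=1
7: 1011011101101011101 → 1, fb=1
8: 0110111011010111011 → 0, fb=1
9: 1101110110101110111 → 1, fb=1
10: 1011101101011101111 → 1, fb=0
11: 0111011010111011110 → 0, fb=1
12: 1110110101110111101 → 1, fb=0
13: 1101101011101111010 → 1, fb=0
14: 1011010111011110100 → 1, fb=1
15: 0110101110111101001 → 0, fb=0
16: 1101011101111010010 → 1, fb=1
17: 1010111011110100101 → 1, fb=1
18: 0101110111101001011 → 0, fb=0
19: 1011101111010010110 → 1, fb=0
20: 0111011110100101100 → 0, fb=1
21: 1110111101001011001 → 1, fb=0
22: 1101111010010110010 → 1, fb=1
23: 1011110100101100101 → 1, fb=1
24: 0111101001011001011 → 0, fb=0
25: 1111010010110010110 → 1, fb=0
26: 1110100101100101100 → 1, fb=1
27: 1101001011001011001 → 1, fb=0
28: 1010010110010110010 → 1, fb=1
29: 0100101100101100101 → 0, fb=1
30: 1001011001011001011 → 1, fb=0
31: 0010110010110010110 → 0, fb=0
32: 0101100101100101100 → 0, fb=1
33: 1011001011001011001 → 1, fb=0
34: 0110010110010110010 → 0, fb=1
35: 1100101100101100101 → 1, fb=0
36: 1001011001011001010 → 1, fb=0
37: 0010110010110010100 → 0, fb=0
38: 0101100101100101000 → 0, fb=1
39: 1011001011001010001 → 1, fb=0
40: 0110010110010100010 → 0, fb=1
41: 1100101100101000101 → 1, fb=0
42: 1001011001010001010 → 1, fb=0
43: 0010110010100010100 → 0, fb=0
44: 0101100101000101000 → 0, fb=1
45: 1011001010001010001 → 1, fb=0
46: 0110010100010100010 → 0, fb=1
47: 1100101000101000101 → 1, fb=0
48: 1001010001010001010 → 1, fb=0
49: 0010100010100010100 → 0, fb=1
50: 0101000101000101001 → 0, fb=1
51: 1010001010001010011 → 1, fb=0
52: 0100010100010100110 → 0, fb=0
53: 1000101000101001100 → 1, fb=1
54: 0001010001010011001 → 0, fb=1
55: 0010100010100110011 → 0, fb=1
56: 0101000101001100111 → 0, fb=1
57: 1010001010011001111 → 1, fb=0
58: 0100010100110011110 → 0, fb=0
59: 1000101001100111100 → 1, fb=1
60: 0001010011001111001 → 0, fb=1
61: 0010100110011110011 → 0, fb=1
62: 0101001100111100111 → 0, fb=1
63: 1010011001111001111 → 1, fb=1
64: 0100110011110011111 → 0, fb=0
65: 1001100111100111110 → 1, fb=1
66: 0011001111001111101 → 0, fb=1
67: 0110011110011111011 → 0, fb=1
68: 1100111100111110111 → 1, fb=1
69: 1001111001111101111 → 1, fb=0
70: 0011110011111011110 → 0, fb=0
71: 0111100111110111100 → 0, fb=0
72: 1111001111101111000 → 1, fb=1
73: 1110011111011110001 → 1, fb=0
74: 1100111110111100010 → 1, fb=1
75: 1001111101111000101 → 1, fb=0
76: 0011111011110001010 → 0, fb=0
77: 0111110111100010100 → 0, fb=1
78: 1111101111000101001 → 1, fb=1
79: 1111011110001010011 → 1, fb=0
80: 1110111100010100110 → 1, fb=0
81: 1101111000101001100 → 1, fb=1
82: 1011110001010011001 → 1, fb=1
83: 0111100010100110011 → 0, fb=0
84: 1111000101001100110 → 1, fb=1
85: 1110001010011001101 → 1, fb=1
86: 1100010100110011011 → 1, fb=1
87: 1000101001100110111 → 1, fb=1
88: 0001010011001101111 → 0, fb=1
89: 0010100110011011111 → 0, fb=1
90: 0101001100110111111 → 0, fb=1
91: 1010011001101111111 → 1, fb=1
92: 0100110011011111111 → 0, fb=0
93: 1001100110111111110 → 1, fb=1
94: 0011001101111111101 → 0, fb=1
95: 0110011011111111011 → 0, fb=1
96: 1100110111111110111 → 1, fb=1
97: 1001101111111101111 → 1, fb=1
98: 0011011111111011111 → 0, fb=0
99: 0110111111110111110 → 0, fb=1
100: 1101111111101111101 → 1, fb=1
101: 1011111111011111011 → 1, fb=1
102: 0111111110111110111 → 0, fb=1
103: 1111111101111101111 → 1, fb=0
104: 1111111011111011110 → 1, fb=0
105: 1111110111110111100 → 1, fb=0
106: 1111101111101111000 → 1, fb=1
107: 1111011111011110001 → 1, fb=0
108: 1110111110111100010 → 1, fb=0
109: 1101111101111000100 → 1, fb=1
110: 1011111011110001001 → 1, fb=1

001100010110111011010111011110100101100101100101100101000101000101001100111100111110111100010100110011011111111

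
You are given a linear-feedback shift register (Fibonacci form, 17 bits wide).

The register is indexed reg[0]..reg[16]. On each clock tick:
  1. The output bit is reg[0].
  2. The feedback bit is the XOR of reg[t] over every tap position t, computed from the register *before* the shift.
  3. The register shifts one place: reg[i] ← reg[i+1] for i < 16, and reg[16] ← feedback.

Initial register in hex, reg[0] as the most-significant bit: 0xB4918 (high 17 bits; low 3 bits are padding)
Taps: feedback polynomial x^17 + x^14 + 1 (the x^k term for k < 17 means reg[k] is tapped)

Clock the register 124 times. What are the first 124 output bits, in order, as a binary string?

1011010010010001111001101001101110000011001010001101101011001101110101111001010001100111001011111100101011001110001000010100

k : reg_k → out_k, fb_k
0: 10110100100100011 → 1, fb=1
1: 01101001001000111 → 0, fb=1
2: 11010010010001111 → 1, fb=0
3: 10100100100011110 → 1, fb=0
4: 01001001000111100 → 0, fb=1
5: 10010010001111001 → 1, fb=1
6: 00100100011110011 → 0, fb=0
7: 01001000111100110 → 0, fb=1
8: 10010001111001101 → 1, fb=0
9: 00100011110011010 → 0, fb=0
10: 01000111100110100 → 0, fb=1
11: 10001111001101001 → 1, fb=1
12: 00011110011010011 → 0, fb=0
13: 00111100110100110 → 0, fb=1
14: 01111001101001101 → 0, fb=1
15: 11110011010011011 → 1, fb=1
16: 11100110100110111 → 1, fb=0
17: 11001101001101110 → 1, fb=0
18: 10011010011011100 → 1, fb=0
19: 00110100110111000 → 0, fb=0
20: 01101001101110000 → 0, fb=0
21: 11010011011100000 → 1, fb=1
22: 10100110111000001 → 1, fb=1
23: 01001101110000011 → 0, fb=0
24: 10011011100000110 → 1, fb=0
25: 00110111000001100 → 0, fb=1
26: 01101110000011001 → 0, fb=0
27: 11011100000110010 → 1, fb=1
28: 10111000001100101 → 1, fb=0
29: 01110000011001010 → 0, fb=0
30: 11100000110010100 → 1, fb=0
31: 11000001100101000 → 1, fb=1
32: 10000011001010001 → 1, fb=1
33: 00000110010100011 → 0, fb=0
34: 00001100101000110 → 0, fb=1
35: 00011001010001101 → 0, fb=1
36: 00110010100011011 → 0, fb=0
37: 01100101000110110 → 0, fb=1
38: 11001010001101101 → 1, fb=0
39: 10010100011011010 → 1, fb=1
40: 00101000110110101 → 0, fb=1
41: 01010001101101011 → 0, fb=0
42: 10100011011010110 → 1, fb=0
43: 01000110110101100 → 0, fb=1
44: 10001101101011001 → 1, fb=1
45: 00011011010110011 → 0, fb=0
46: 00110110101100110 → 0, fb=1
47: 01101101011001101 → 0, fb=1
48: 11011010110011011 → 1, fb=1
49: 10110101100110111 → 1, fb=0
50: 01101011001101110 → 0, fb=1
51: 11010110011011101 → 1, fb=0
52: 10101100110111010 → 1, fb=1
53: 01011001101110101 → 0, fb=1
54: 10110011011101011 → 1, fb=1
55: 01100110111010111 → 0, fb=1
56: 11001101110101111 → 1, fb=0
57: 10011011101011110 → 1, fb=0
58: 00110111010111100 → 0, fb=1
59: 01101110101111001 → 0, fb=0
60: 11011101011110010 → 1, fb=1
61: 10111010111100101 → 1, fb=0
62: 01110101111001010 → 0, fb=0
63: 11101011110010100 → 1, fb=0
64: 11010111100101000 → 1, fb=1
65: 10101111001010001 → 1, fb=1
66: 01011110010100011 → 0, fb=0
67: 10111100101000110 → 1, fb=0
68: 01111001010001100 → 0, fb=1
69: 11110010100011001 → 1, fb=1
70: 11100101000110011 → 1, fb=1
71: 11001010001100111 → 1, fb=0
72: 10010100011001110 → 1, fb=0
73: 00101000110011100 → 0, fb=1
74: 01010001100111001 → 0, fb=0
75: 10100011001110010 → 1, fb=1
76: 01000110011100101 → 0, fb=1
77: 10001100111001011 → 1, fb=1
78: 00011001110010111 → 0, fb=1
79: 00110011100101111 → 0, fb=1
80: 01100111001011111 → 0, fb=1
81: 11001110010111111 → 1, fb=0
82: 10011100101111110 → 1, fb=0
83: 00111001011111100 → 0, fb=1
84: 01110010111111001 → 0, fb=0
85: 11100101111110010 → 1, fb=1
86: 11001011111100101 → 1, fb=0
87: 10010111111001010 → 1, fb=1
88: 00101111110010101 → 0, fb=1
89: 01011111100101011 → 0, fb=0
90: 10111111001010110 → 1, fb=0
91: 01111110010101100 → 0, fb=1
92: 11111100101011001 → 1, fb=1
93: 11111001010110011 → 1, fb=1
94: 11110010101100111 → 1, fb=0
95: 11100101011001110 → 1, fb=0
96: 11001010110011100 → 1, fb=0
97: 10010101100111000 → 1, fb=1
98: 00101011001110001 → 0, fb=0
99: 01010110011100010 → 0, fb=0
100: 10101100111000100 → 1, fb=0
101: 01011001110001000 → 0, fb=0
102: 10110011100010000 → 1, fb=1
103: 01100111000100001 → 0, fb=0
104: 11001110001000010 → 1, fb=1
105: 10011100010000101 → 1, fb=0
106: 00111000100001010 → 0, fb=0
107: 01110001000010100 → 0, fb=1
108: 11100010000101001 → 1, fb=1
109: 11000100001010011 → 1, fb=1
110: 10001000010100111 → 1, fb=0
111: 00010000101001110 → 0, fb=1
112: 00100001010011101 → 0, fb=1
113: 01000010100111011 → 0, fb=0
114: 10000101001110110 → 1, fb=0
115: 00001010011101100 → 0, fb=1
116: 00010100111011001 → 0, fb=0
117: 00101001110110010 → 0, fb=0
118: 01010011101100100 → 0, fb=1
119: 10100111011001001 → 1, fb=1
120: 01001110110010011 → 0, fb=0
121: 10011101100100110 → 1, fb=0
122: 00111011001001100 → 0, fb=1
123: 01110110010011001 → 0, fb=0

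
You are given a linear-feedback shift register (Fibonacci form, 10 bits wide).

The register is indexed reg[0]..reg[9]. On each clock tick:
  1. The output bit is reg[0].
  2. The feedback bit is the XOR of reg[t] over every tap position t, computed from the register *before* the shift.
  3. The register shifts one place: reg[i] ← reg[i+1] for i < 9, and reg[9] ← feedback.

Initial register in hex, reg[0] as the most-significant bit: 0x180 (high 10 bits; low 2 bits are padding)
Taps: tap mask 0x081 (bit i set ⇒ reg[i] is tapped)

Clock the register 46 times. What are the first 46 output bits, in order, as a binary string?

0001100000000110110110101110101111000010101001

step | reg (before) | out | fb
   0 | 0001100000 | 0 | 0
   1 | 0011000000 | 0 | 0
   2 | 0110000000 | 0 | 0
   3 | 1100000000 | 1 | 1
   4 | 1000000001 | 1 | 1
   5 | 0000000011 | 0 | 0
   6 | 0000000110 | 0 | 1
   7 | 0000001101 | 0 | 1
   8 | 0000011011 | 0 | 0
   9 | 0000110110 | 0 | 1
  10 | 0001101101 | 0 | 1
  11 | 0011011011 | 0 | 0
  12 | 0110110110 | 0 | 1
  13 | 1101101101 | 1 | 0
  14 | 1011011010 | 1 | 1
  15 | 0110110101 | 0 | 1
  16 | 1101101011 | 1 | 1
  17 | 1011010111 | 1 | 0
  18 | 0110101110 | 0 | 1
  19 | 1101011101 | 1 | 0
  20 | 1010111010 | 1 | 1
  21 | 0101110101 | 0 | 1
  22 | 1011101011 | 1 | 1
  23 | 0111010111 | 0 | 1
  24 | 1110101111 | 1 | 0
  25 | 1101011110 | 1 | 0
  26 | 1010111100 | 1 | 0
  27 | 0101111000 | 0 | 0
  28 | 1011110000 | 1 | 1
  29 | 0111100001 | 0 | 0
  30 | 1111000010 | 1 | 1
  31 | 1110000101 | 1 | 0
  32 | 1100001010 | 1 | 1
  33 | 1000010101 | 1 | 0
  34 | 0000101010 | 0 | 0
  35 | 0001010100 | 0 | 1
  36 | 0010101001 | 0 | 0
  37 | 0101010010 | 0 | 0
  38 | 1010100100 | 1 | 0
  39 | 0101001000 | 0 | 0
  40 | 1010010000 | 1 | 1
  41 | 0100100001 | 0 | 0
  42 | 1001000010 | 1 | 1
  43 | 0010000101 | 0 | 1
  44 | 0100001011 | 0 | 0
  45 | 1000010110 | 1 | 0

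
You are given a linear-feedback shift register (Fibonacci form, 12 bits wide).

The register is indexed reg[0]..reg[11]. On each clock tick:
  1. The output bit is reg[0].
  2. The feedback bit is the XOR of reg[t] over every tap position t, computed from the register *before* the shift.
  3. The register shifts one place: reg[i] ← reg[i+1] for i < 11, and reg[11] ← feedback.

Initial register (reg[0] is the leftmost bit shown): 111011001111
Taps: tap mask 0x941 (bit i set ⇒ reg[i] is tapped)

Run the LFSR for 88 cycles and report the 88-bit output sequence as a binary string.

tick  register→output (feedback)
  0  111011001111→1 (1)
  1  110110011111→1 (1)
  2  101100111111→1 (0)
  3  011001111110→0 (0)
  4  110011111100→1 (1)
  5  100111111001→1 (0)
  6  001111110010→0 (1)
  7  011111100101→0 (0)
  8  111111001010→1 (0)
  9  111110010100→1 (1)
 10  111100101001→1 (0)
 11  111001010010→1 (1)
 12  110010100101→1 (1)
 13  100101001011→1 (1)
 14  001010010111→0 (1)
 15  010100101111→0 (1)
 16  101001011111→1 (1)
 17  010010111111→0 (1)
 18  100101111111→1 (0)
 19  001011111110→0 (0)
 20  010111111100→0 (0)
 21  101111111000→1 (1)
 22  011111110001→0 (0)
 23  111111100010→1 (0)
 24  111111000100→1 (1)
 25  111110001001→1 (1)
 26  111100010011→1 (0)
 27  111000100110→1 (0)
 28  110001001100→1 (0)
 29  100010011000→1 (0)
 30  000100110000→0 (1)
 31  001001100001→0 (0)
 32  010011000010→0 (0)
 33  100110000100→1 (1)
 34  001100001001→0 (0)
 35  011000010010→0 (0)
 36  110000100100→1 (0)
 37  100001001000→1 (0)
 38  000010010000→0 (0)
 39  000100100000→0 (1)
 40  001001000001→0 (1)
 41  010010000011→0 (1)
 42  100100000111→1 (0)
 43  001000001110→0 (1)
 44  010000011101→0 (0)
 45  100000111010→1 (1)
 46  000001110101→0 (0)
 47  000011101010→0 (0)
 48  000111010100→0 (0)
 49  001110101000→0 (0)
 50  011101010000→0 (0)
 51  111010100000→1 (0)
 52  110101000000→1 (1)
 53  101010000001→1 (0)
 54  010100000010→0 (0)
 55  101000000100→1 (1)
 56  010000001001→0 (0)
 57  100000010010→1 (1)
 58  000000100101→0 (0)
 59  000001001010→0 (1)
 60  000010010101→0 (1)
 61  000100101011→0 (1)
 62  001001010111→0 (1)
 63  010010101111→0 (1)
 64  100101011111→1 (1)
 65  001010111111→0 (1)
 66  010101111111→0 (1)
 67  101011111111→1 (0)
 68  010111111110→0 (0)
 69  101111111100→1 (1)
 70  011111111001→0 (1)
 71  111111110011→1 (1)
 72  111111100111→1 (1)
 73  111111001111→1 (1)
 74  111110011111→1 (1)
 75  111100111111→1 (0)
 76  111001111110→1 (1)
 77  110011111101→1 (0)
 78  100111111010→1 (1)
 79  001111110101→0 (0)
 80  011111101010→0 (0)
 81  111111010100→1 (1)
 82  111110101001→1 (0)
 83  111101010010→1 (1)
 84  111010100101→1 (1)
 85  110101001011→1 (1)
 86  101010010111→1 (0)
 87  010100101110→0 (0)

1110110011111100101001011111110001001100001001000001110101000000100101011111111001111110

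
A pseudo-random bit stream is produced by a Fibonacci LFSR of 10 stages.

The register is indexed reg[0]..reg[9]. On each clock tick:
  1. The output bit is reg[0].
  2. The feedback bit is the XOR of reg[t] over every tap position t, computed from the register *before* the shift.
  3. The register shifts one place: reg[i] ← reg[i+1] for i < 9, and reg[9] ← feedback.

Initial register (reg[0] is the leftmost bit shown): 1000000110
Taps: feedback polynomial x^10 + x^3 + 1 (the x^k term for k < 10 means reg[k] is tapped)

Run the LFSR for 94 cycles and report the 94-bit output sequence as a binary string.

step | reg (before) | out | fb
   0 | 1000000110 | 1 | 1
   1 | 0000001101 | 0 | 0
   2 | 0000011010 | 0 | 0
   3 | 0000110100 | 0 | 0
   4 | 0001101000 | 0 | 1
   5 | 0011010001 | 0 | 1
   6 | 0110100011 | 0 | 0
   7 | 1101000110 | 1 | 0
   8 | 1010001100 | 1 | 1
   9 | 0100011001 | 0 | 0
  10 | 1000110010 | 1 | 1
  11 | 0001100101 | 0 | 1
  12 | 0011001011 | 0 | 1
  13 | 0110010111 | 0 | 0
  14 | 1100101110 | 1 | 1
  15 | 1001011101 | 1 | 0
  16 | 0010111010 | 0 | 0
  17 | 0101110100 | 0 | 1
  18 | 1011101001 | 1 | 0
  19 | 0111010010 | 0 | 1
  20 | 1110100101 | 1 | 1
  21 | 1101001011 | 1 | 0
  22 | 1010010110 | 1 | 1
  23 | 0100101101 | 0 | 0
  24 | 1001011010 | 1 | 0
  25 | 0010110100 | 0 | 0
  26 | 0101101000 | 0 | 1
  27 | 1011010001 | 1 | 0
  28 | 0110100010 | 0 | 0
  29 | 1101000100 | 1 | 0
  30 | 1010001000 | 1 | 1
  31 | 0100010001 | 0 | 0
  32 | 1000100010 | 1 | 1
  33 | 0001000101 | 0 | 1
  34 | 0010001011 | 0 | 0
  35 | 0100010110 | 0 | 0
  36 | 1000101100 | 1 | 1
  37 | 0001011001 | 0 | 1
  38 | 0010110011 | 0 | 0
  39 | 0101100110 | 0 | 1
  40 | 1011001101 | 1 | 0
  41 | 0110011010 | 0 | 0
  42 | 1100110100 | 1 | 1
  43 | 1001101001 | 1 | 0
  44 | 0011010010 | 0 | 1
  45 | 0110100101 | 0 | 0
  46 | 1101001010 | 1 | 0
  47 | 1010010100 | 1 | 1
  48 | 0100101001 | 0 | 0
  49 | 1001010010 | 1 | 0
  50 | 0010100100 | 0 | 0
  51 | 0101001000 | 0 | 1
  52 | 1010010001 | 1 | 1
  53 | 0100100011 | 0 | 0
  54 | 1001000110 | 1 | 0
  55 | 0010001100 | 0 | 0
  56 | 0100011000 | 0 | 0
  57 | 1000110000 | 1 | 1
  58 | 0001100001 | 0 | 1
  59 | 0011000011 | 0 | 1
  60 | 0110000111 | 0 | 0
  61 | 1100001110 | 1 | 1
  62 | 1000011101 | 1 | 1
  63 | 0000111011 | 0 | 0
  64 | 0001110110 | 0 | 1
  65 | 0011101101 | 0 | 1
  66 | 0111011011 | 0 | 1
  67 | 1110110111 | 1 | 1
  68 | 1101101111 | 1 | 0
  69 | 1011011110 | 1 | 0
  70 | 0110111100 | 0 | 0
  71 | 1101111000 | 1 | 0
  72 | 1011110000 | 1 | 0
  73 | 0111100000 | 0 | 1
  74 | 1111000001 | 1 | 0
  75 | 1110000010 | 1 | 1
  76 | 1100000101 | 1 | 1
  77 | 1000001011 | 1 | 1
  78 | 0000010111 | 0 | 0
  79 | 0000101110 | 0 | 0
  80 | 0001011100 | 0 | 1
  81 | 0010111001 | 0 | 0
  82 | 0101110010 | 0 | 1
  83 | 1011100101 | 1 | 0
  84 | 0111001010 | 0 | 1
  85 | 1110010101 | 1 | 1
  86 | 1100101011 | 1 | 1
  87 | 1001010111 | 1 | 0
  88 | 0010101110 | 0 | 0
  89 | 0101011100 | 0 | 1
  90 | 1010111001 | 1 | 1
  91 | 0101110011 | 0 | 1
  92 | 1011100111 | 1 | 0
  93 | 0111001110 | 0 | 1

1000000110100011001011101001011010001000101100110100101001000110000111011011110000010111001010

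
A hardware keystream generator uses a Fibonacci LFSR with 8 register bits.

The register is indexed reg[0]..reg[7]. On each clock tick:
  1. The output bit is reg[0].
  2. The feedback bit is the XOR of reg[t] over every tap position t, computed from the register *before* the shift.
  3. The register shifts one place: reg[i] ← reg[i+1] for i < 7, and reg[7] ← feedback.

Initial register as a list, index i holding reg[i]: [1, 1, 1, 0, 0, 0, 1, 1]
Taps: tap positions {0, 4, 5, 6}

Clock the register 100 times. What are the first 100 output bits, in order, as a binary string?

tick  register→output (feedback)
  0  11100011→1 (0)
  1  11000110→1 (1)
  2  10001101→1 (1)
  3  00011011→0 (0)
  4  00110110→0 (0)
  5  01101100→0 (0)
  6  11011000→1 (0)
  7  10110000→1 (1)
  8  01100001→0 (0)
  9  11000010→1 (0)
 10  10000100→1 (0)
 11  00001000→0 (1)
 12  00010001→0 (0)
 13  00100010→0 (1)
 14  01000101→0 (1)
 15  10001011→1 (1)
 16  00010111→0 (0)
 17  00101110→0 (1)
 18  01011101→0 (0)
 19  10111010→1 (1)
 20  01110101→0 (1)
 21  11101011→1 (1)
 22  11010111→1 (1)
 23  10101111→1 (0)
 24  01011110→0 (1)
 25  10111101→1 (1)
 26  01111011→0 (0)
 27  11110110→1 (1)
 28  11101101→1 (1)
 29  11011011→1 (1)
 30  10110111→1 (1)
 31  01101111→0 (1)
 32  11011111→1 (0)
 33  10111110→1 (0)
 34  01111100→0 (0)
 35  11111000→1 (0)
 36  11110000→1 (1)
 37  11100001→1 (1)
 38  11000011→1 (0)
 39  10000110→1 (1)
 40  00001101→0 (0)
 41  00011010→0 (0)
 42  00110100→0 (1)
 43  01101001→0 (1)
 44  11010011→1 (0)
 45  10100110→1 (1)
 46  01001101→0 (0)
 47  10011010→1 (1)
 48  00110101→0 (1)
 49  01101011→0 (0)
 50  11010110→1 (1)
 51  10101101→1 (1)
 52  01011011→0 (0)
 53  10110110→1 (1)
 54  01101101→0 (0)
 55  11011010→1 (1)
 56  10110101→1 (0)
 57  01101010→0 (0)
 58  11010100→1 (0)
 59  10101000→1 (0)
 60  01010000→0 (0)
 61  10100000→1 (1)
 62  01000001→0 (0)
 63  10000010→1 (0)
 64  00000100→0 (1)
 65  00001001→0 (1)
 66  00010011→0 (1)
 67  00100111→0 (0)
 68  01001110→0 (1)
 69  10011101→1 (1)
 70  00111011→0 (0)
 71  01110110→0 (0)
 72  11101100→1 (1)
 73  11011001→1 (0)
 74  10110010→1 (0)
 75  01100100→0 (1)
 76  11001001→1 (0)
 77  10010010→1 (0)
 78  00100100→0 (1)
 79  01001001→0 (1)
 80  10010011→1 (0)
 81  00100110→0 (0)
 82  01001100→0 (0)
 83  10011000→1 (0)
 84  00110000→0 (0)
 85  01100000→0 (0)
 86  11000000→1 (1)
 87  10000001→1 (1)
 88  00000011→0 (1)
 89  00000111→0 (0)
 90  00001110→0 (1)
 91  00011101→0 (0)
 92  00111010→0 (0)
 93  01110100→0 (1)
 94  11101001→1 (0)
 95  11010010→1 (0)
 96  10100100→1 (0)
 97  01001000→0 (1)
 98  10010001→1 (1)
 99  00100011→0 (1)

1110001101100001000101110101111011011111000011010011010110110101000001001110110010010011000000111010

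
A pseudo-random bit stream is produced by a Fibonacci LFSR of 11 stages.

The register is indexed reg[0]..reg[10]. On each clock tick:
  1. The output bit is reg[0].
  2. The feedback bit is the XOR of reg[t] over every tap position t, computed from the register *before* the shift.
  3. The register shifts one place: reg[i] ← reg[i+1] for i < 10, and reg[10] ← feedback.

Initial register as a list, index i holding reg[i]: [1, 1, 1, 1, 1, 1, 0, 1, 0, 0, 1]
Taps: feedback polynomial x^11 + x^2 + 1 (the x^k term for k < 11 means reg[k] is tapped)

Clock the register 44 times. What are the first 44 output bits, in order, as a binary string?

11111101001000010011010010111100110010011111

k : reg_k → out_k, fb_k
0: 11111101001 → 1, fb=0
1: 11111010010 → 1, fb=0
2: 11110100100 → 1, fb=0
3: 11101001000 → 1, fb=0
4: 11010010000 → 1, fb=1
5: 10100100001 → 1, fb=0
6: 01001000010 → 0, fb=0
7: 10010000100 → 1, fb=1
8: 00100001001 → 0, fb=1
9: 01000010011 → 0, fb=0
10: 10000100110 → 1, fb=1
11: 00001001101 → 0, fb=0
12: 00010011010 → 0, fb=0
13: 00100110100 → 0, fb=1
14: 01001101001 → 0, fb=0
15: 10011010010 → 1, fb=1
16: 00110100101 → 0, fb=1
17: 01101001011 → 0, fb=1
18: 11010010111 → 1, fb=1
19: 10100101111 → 1, fb=0
20: 01001011110 → 0, fb=0
21: 10010111100 → 1, fb=1
22: 00101111001 → 0, fb=1
23: 01011110011 → 0, fb=0
24: 10111100110 → 1, fb=0
25: 01111001100 → 0, fb=1
26: 11110011001 → 1, fb=0
27: 11100110010 → 1, fb=0
28: 11001100100 → 1, fb=1
29: 10011001001 → 1, fb=1
30: 00110010011 → 0, fb=1
31: 01100100111 → 0, fb=1
32: 11001001111 → 1, fb=1
33: 10010011111 → 1, fb=1
34: 00100111111 → 0, fb=1
35: 01001111111 → 0, fb=0
36: 10011111110 → 1, fb=1
37: 00111111101 → 0, fb=1
38: 01111111011 → 0, fb=1
39: 11111110111 → 1, fb=0
40: 11111101110 → 1, fb=0
41: 11111011100 → 1, fb=0
42: 11110111000 → 1, fb=0
43: 11101110000 → 1, fb=0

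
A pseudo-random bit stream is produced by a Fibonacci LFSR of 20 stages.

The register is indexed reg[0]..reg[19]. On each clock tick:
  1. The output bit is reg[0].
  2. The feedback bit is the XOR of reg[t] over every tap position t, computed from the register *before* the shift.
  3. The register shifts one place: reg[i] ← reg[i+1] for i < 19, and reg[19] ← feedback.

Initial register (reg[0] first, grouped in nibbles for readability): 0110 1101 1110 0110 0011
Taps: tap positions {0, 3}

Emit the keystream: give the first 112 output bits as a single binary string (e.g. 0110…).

0110110111100110001100000010110101111011000101000110101000111011011100111011111000001110111001001110011110011100

tick  register→output (feedback)
  0  01101101111001100011→0 (0)
  1  11011011110011000110→1 (0)
  2  10110111100110001100→1 (0)
  3  01101111001100011000→0 (0)
  4  11011110011000110000→1 (0)
  5  10111100110001100000→1 (0)
  6  01111001100011000000→0 (1)
  7  11110011000110000001→1 (0)
  8  11100110001100000010→1 (1)
  9  11001100011000000101→1 (1)
 10  10011000110000001011→1 (0)
 11  00110001100000010110→0 (1)
 12  01100011000000101101→0 (0)
 13  11000110000001011010→1 (1)
 14  10001100000010110101→1 (1)
 15  00011000000101101011→0 (1)
 16  00110000001011010111→0 (1)
 17  01100000010110101111→0 (0)
 18  11000000101101011110→1 (1)
 19  10000001011010111101→1 (1)
 20  00000010110101111011→0 (0)
 21  00000101101011110110→0 (0)
 22  00001011010111101100→0 (0)
 23  00010110101111011000→0 (1)
 24  00101101011110110001→0 (0)
 25  01011010111101100010→0 (1)
 26  10110101111011000101→1 (0)
 27  01101011110110001010→0 (0)
 28  11010111101100010100→1 (0)
 29  10101111011000101000→1 (1)
 30  01011110110001010001→0 (1)
 31  10111101100010100011→1 (0)
 32  01111011000101000110→0 (1)
 33  11110110001010001101→1 (0)
 34  11101100010100011010→1 (1)
 35  11011000101000110101→1 (0)
 36  10110001010001101010→1 (0)
 37  01100010100011010100→0 (0)
 38  11000101000110101000→1 (1)
 39  10001010001101010001→1 (1)
 40  00010100011010100011→0 (1)
 41  00101000110101000111→0 (0)
 42  01010001101010001110→0 (1)
 43  10100011010100011101→1 (1)
 44  01000110101000111011→0 (0)
 45  10001101010001110110→1 (1)
 46  00011010100011101101→0 (1)
 47  00110101000111011011→0 (1)
 48  01101010001110110111→0 (0)
 49  11010100011101101110→1 (0)
 50  10101000111011011100→1 (1)
 51  01010001110110111001→0 (1)
 52  10100011101101110011→1 (1)
 53  01000111011011100111→0 (0)
 54  10001110110111001110→1 (1)
 55  00011101101110011101→0 (1)
 56  00111011011100111011→0 (1)
 57  01110110111001110111→0 (1)
 58  11101101110011101111→1 (1)
 59  11011011100111011111→1 (0)
 60  10110111001110111110→1 (0)
 61  01101110011101111100→0 (0)
 62  11011100111011111000→1 (0)
 63  10111001110111110000→1 (0)
 64  01110011101111100000→0 (1)
 65  11100111011111000001→1 (1)
 66  11001110111110000011→1 (1)
 67  10011101111100000111→1 (0)
 68  00111011111000001110→0 (1)
 69  01110111110000011101→0 (1)
 70  11101111100000111011→1 (1)
 71  11011111000001110111→1 (0)
 72  10111110000011101110→1 (0)
 73  01111100000111011100→0 (1)
 74  11111000001110111001→1 (0)
 75  11110000011101110010→1 (0)
 76  11100000111011100100→1 (1)
 77  11000001110111001001→1 (1)
 78  10000011101110010011→1 (1)
 79  00000111011100100111→0 (0)
 80  00001110111001001110→0 (0)
 81  00011101110010011100→0 (1)
 82  00111011100100111001→0 (1)
 83  01110111001001110011→0 (1)
 84  11101110010011100111→1 (1)
 85  11011100100111001111→1 (0)
 86  10111001001110011110→1 (0)
 87  01110010011100111100→0 (1)
 88  11100100111001111001→1 (1)
 89  11001001110011110011→1 (1)
 90  10010011100111100111→1 (0)
 91  00100111001111001110→0 (0)
 92  01001110011110011100→0 (0)
 93  10011100111100111000→1 (0)
 94  00111001111001110000→0 (1)
 95  01110011110011100001→0 (1)
 96  11100111100111000011→1 (1)
 97  11001111001110000111→1 (1)
 98  10011110011100001111→1 (0)
 99  00111100111000011110→0 (1)
100  01111001110000111101→0 (1)
101  11110011100001111011→1 (0)
102  11100111000011110110→1 (1)
103  11001110000111101101→1 (1)
104  10011100001111011011→1 (0)
105  00111000011110110110→0 (1)
106  01110000111101101101→0 (1)
107  11100001111011011011→1 (1)
108  11000011110110110111→1 (1)
109  10000111101101101111→1 (1)
110  00001111011011011111→0 (0)
111  00011110110110111110→0 (1)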